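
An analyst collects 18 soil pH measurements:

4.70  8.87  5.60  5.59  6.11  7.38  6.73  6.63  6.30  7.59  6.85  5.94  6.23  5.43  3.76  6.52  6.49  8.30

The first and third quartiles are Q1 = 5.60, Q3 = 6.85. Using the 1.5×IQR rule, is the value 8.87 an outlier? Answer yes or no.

yes

IQR = Q3 − Q1 = 6.85 − 5.60 = 1.25.
Lower fence = Q1 − 1.5·IQR = 5.60 − 1.875 = 3.725.
Upper fence = Q3 + 1.5·IQR = 6.85 + 1.875 = 8.725.
8.87 lies above the upper fence.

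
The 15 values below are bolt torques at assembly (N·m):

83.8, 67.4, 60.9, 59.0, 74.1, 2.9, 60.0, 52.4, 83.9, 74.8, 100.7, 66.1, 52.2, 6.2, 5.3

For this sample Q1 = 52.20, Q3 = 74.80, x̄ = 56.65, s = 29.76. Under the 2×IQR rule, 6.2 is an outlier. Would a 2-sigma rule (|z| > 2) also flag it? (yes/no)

no

z = (6.2 − 56.65) / 29.76 = -1.70.
|z| = 1.70 ≤ 2.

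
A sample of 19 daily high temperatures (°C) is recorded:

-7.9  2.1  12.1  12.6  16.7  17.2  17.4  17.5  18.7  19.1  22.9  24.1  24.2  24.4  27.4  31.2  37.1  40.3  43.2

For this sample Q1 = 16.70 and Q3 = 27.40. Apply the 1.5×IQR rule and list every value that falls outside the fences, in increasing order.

IQR = Q3 − Q1 = 27.40 − 16.70 = 10.70.
Lower fence = Q1 − 1.5·IQR = 16.70 − 16.05 = 0.65.
Upper fence = Q3 + 1.5·IQR = 27.40 + 16.05 = 43.45.
-7.9 < 0.65 → outlier.
All remaining values lie within [0.65, 43.45].

-7.9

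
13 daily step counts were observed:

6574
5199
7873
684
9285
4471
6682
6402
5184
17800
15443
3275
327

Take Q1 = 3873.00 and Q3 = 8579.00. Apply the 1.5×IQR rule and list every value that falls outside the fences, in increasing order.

17800

IQR = Q3 − Q1 = 8579.00 − 3873.00 = 4706.00.
Lower fence = Q1 − 1.5·IQR = 3873.00 − 7059.00 = -3186.00.
Upper fence = Q3 + 1.5·IQR = 8579.00 + 7059.00 = 15638.00.
17800 > 15638.00 → outlier.
All remaining values lie within [-3186.00, 15638.00].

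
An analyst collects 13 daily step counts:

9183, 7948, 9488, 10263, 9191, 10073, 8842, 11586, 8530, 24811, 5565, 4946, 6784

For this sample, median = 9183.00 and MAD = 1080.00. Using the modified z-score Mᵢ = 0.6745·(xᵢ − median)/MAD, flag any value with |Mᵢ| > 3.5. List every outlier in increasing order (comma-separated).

|Mᵢ| > 3.5 ⇔ |xᵢ − 9183.00| > 3.5·1080.00/0.6745 = 5604.15.
So outliers lie outside [3578.85, 14787.15].
24811: M = 9.76 → outlier.

24811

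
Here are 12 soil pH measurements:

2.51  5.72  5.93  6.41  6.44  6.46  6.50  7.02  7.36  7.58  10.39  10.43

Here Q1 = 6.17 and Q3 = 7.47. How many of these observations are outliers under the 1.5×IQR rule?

IQR = 1.30; fences at 6.17 − 1.95 = 4.22 and 7.47 + 1.95 = 9.42.
Outside the cutoffs: 2.51, 10.39, 10.43.

3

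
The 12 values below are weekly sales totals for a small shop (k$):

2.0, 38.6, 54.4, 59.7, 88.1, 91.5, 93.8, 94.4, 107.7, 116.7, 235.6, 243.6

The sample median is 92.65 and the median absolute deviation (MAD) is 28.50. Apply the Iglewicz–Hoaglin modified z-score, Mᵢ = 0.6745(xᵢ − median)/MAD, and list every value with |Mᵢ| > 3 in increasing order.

|Mᵢ| > 3 ⇔ |xᵢ − 92.65| > 3·28.50/0.6745 = 126.76.
So outliers lie outside [-34.11, 219.41].
235.6: M = 3.38 → outlier.
243.6: M = 3.57 → outlier.

235.6, 243.6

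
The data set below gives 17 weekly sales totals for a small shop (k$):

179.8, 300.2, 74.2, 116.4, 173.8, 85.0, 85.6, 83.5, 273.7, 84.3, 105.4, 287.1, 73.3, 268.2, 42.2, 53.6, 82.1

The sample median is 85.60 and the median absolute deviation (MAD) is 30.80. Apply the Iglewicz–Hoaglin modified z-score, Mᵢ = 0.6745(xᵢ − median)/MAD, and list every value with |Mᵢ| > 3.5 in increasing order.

268.2, 273.7, 287.1, 300.2

|Mᵢ| > 3.5 ⇔ |xᵢ − 85.60| > 3.5·30.80/0.6745 = 159.82.
So outliers lie outside [-74.22, 245.42].
268.2: M = 4.00 → outlier.
273.7: M = 4.12 → outlier.
287.1: M = 4.41 → outlier.
300.2: M = 4.70 → outlier.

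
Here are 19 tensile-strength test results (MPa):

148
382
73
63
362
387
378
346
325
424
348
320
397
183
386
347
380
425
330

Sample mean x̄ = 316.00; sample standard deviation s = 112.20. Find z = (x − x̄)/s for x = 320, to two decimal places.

0.04

z = (320 − 316.00) / 112.20 = 0.04.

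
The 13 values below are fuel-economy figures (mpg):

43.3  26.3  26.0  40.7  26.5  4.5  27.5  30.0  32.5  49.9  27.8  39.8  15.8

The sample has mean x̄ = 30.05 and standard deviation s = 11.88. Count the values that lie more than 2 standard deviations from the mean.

Cutoffs: x̄ ± 2s = [6.29, 53.81].
Outside the cutoffs: 4.5.

1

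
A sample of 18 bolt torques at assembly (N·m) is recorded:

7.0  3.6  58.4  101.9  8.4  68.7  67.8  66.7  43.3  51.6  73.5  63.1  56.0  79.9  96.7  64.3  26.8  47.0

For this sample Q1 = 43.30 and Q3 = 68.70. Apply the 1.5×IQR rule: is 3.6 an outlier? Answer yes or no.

yes

IQR = Q3 − Q1 = 68.70 − 43.30 = 25.40.
Lower fence = Q1 − 1.5·IQR = 43.30 − 38.10 = 5.20.
Upper fence = Q3 + 1.5·IQR = 68.70 + 38.10 = 106.80.
3.6 lies below the lower fence.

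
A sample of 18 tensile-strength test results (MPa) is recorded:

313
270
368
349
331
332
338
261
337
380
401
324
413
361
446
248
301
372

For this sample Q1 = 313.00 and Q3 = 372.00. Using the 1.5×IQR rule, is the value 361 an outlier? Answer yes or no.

no

IQR = Q3 − Q1 = 372.00 − 313.00 = 59.00.
Lower fence = Q1 − 1.5·IQR = 313.00 − 88.50 = 224.50.
Upper fence = Q3 + 1.5·IQR = 372.00 + 88.50 = 460.50.
361 lies within [224.50, 460.50].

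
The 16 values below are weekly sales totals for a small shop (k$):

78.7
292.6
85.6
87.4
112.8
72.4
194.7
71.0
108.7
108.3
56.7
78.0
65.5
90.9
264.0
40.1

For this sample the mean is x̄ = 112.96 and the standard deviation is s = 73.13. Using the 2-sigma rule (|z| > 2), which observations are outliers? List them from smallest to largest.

264.0, 292.6

Cutoffs at x̄ ± 2s: 112.96 ± 2·73.13 = [-33.30, 259.22].
264.0: z = 2.07, |z| > 2 → outlier.
292.6: z = 2.46, |z| > 2 → outlier.
Every other value lies within [-33.30, 259.22].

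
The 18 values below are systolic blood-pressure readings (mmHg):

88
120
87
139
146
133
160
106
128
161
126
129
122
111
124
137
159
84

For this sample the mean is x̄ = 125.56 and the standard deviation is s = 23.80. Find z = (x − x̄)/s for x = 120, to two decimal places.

z = (120 − 125.56) / 23.80 = -0.23.

-0.23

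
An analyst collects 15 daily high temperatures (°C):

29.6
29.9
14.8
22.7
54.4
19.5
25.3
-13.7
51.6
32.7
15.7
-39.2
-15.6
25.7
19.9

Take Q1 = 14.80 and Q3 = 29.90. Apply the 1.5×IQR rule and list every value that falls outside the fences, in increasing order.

IQR = Q3 − Q1 = 29.90 − 14.80 = 15.10.
Lower fence = Q1 − 1.5·IQR = 14.80 − 22.65 = -7.85.
Upper fence = Q3 + 1.5·IQR = 29.90 + 22.65 = 52.55.
-39.2 < -7.85 → outlier.
-15.6 < -7.85 → outlier.
-13.7 < -7.85 → outlier.
54.4 > 52.55 → outlier.
All remaining values lie within [-7.85, 52.55].

-39.2, -15.6, -13.7, 54.4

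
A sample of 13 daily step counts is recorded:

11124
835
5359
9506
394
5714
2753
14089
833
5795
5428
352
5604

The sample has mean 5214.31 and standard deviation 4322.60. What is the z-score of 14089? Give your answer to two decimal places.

2.05

z = (14089 − 5214.31) / 4322.60 = 2.05.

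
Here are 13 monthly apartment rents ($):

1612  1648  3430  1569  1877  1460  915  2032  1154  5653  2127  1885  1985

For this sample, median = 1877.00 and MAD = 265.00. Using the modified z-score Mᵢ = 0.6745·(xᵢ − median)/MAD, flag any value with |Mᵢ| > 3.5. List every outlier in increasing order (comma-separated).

|Mᵢ| > 3.5 ⇔ |xᵢ − 1877.00| > 3.5·265.00/0.6745 = 1375.09.
So outliers lie outside [501.91, 3252.09].
3430: M = 3.95 → outlier.
5653: M = 9.61 → outlier.

3430, 5653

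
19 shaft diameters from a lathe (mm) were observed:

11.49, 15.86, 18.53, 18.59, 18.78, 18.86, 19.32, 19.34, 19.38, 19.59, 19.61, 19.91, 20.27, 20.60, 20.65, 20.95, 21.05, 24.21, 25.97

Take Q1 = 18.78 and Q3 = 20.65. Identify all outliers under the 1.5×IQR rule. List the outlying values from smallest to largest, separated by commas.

11.49, 15.86, 24.21, 25.97

IQR = Q3 − Q1 = 20.65 − 18.78 = 1.87.
Lower fence = Q1 − 1.5·IQR = 18.78 − 2.805 = 15.975.
Upper fence = Q3 + 1.5·IQR = 20.65 + 2.805 = 23.455.
11.49 < 15.975 → outlier.
15.86 < 15.975 → outlier.
24.21 > 23.455 → outlier.
25.97 > 23.455 → outlier.
All remaining values lie within [15.975, 23.455].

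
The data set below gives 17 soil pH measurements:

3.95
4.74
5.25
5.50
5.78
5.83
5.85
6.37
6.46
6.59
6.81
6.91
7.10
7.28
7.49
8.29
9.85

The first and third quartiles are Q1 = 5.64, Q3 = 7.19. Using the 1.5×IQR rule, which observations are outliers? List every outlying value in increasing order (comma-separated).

IQR = Q3 − Q1 = 7.19 − 5.64 = 1.55.
Lower fence = Q1 − 1.5·IQR = 5.64 − 2.325 = 3.315.
Upper fence = Q3 + 1.5·IQR = 7.19 + 2.325 = 9.515.
9.85 > 9.515 → outlier.
All remaining values lie within [3.315, 9.515].

9.85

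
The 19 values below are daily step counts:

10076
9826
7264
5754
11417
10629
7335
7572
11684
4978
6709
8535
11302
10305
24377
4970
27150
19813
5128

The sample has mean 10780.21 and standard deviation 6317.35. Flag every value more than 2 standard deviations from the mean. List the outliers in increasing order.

24377, 27150

Cutoffs at x̄ ± 2s: 10780.21 ± 2·6317.35 = [-1854.49, 23414.91].
24377: z = 2.15, |z| > 2 → outlier.
27150: z = 2.59, |z| > 2 → outlier.
Every other value lies within [-1854.49, 23414.91].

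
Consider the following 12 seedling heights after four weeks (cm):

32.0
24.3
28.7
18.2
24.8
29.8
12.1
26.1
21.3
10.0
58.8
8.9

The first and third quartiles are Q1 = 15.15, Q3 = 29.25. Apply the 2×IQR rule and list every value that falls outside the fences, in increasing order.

IQR = Q3 − Q1 = 29.25 − 15.15 = 14.10.
Lower fence = Q1 − 2·IQR = 15.15 − 28.20 = -13.05.
Upper fence = Q3 + 2·IQR = 29.25 + 28.20 = 57.45.
58.8 > 57.45 → outlier.
All remaining values lie within [-13.05, 57.45].

58.8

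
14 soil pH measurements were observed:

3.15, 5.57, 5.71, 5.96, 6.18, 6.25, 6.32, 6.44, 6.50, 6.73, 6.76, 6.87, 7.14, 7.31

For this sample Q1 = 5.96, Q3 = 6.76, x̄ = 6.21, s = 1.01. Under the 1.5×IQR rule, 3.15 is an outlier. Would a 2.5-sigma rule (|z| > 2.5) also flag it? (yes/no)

z = (3.15 − 6.21) / 1.01 = -3.03.
|z| = 3.03 > 2.5.

yes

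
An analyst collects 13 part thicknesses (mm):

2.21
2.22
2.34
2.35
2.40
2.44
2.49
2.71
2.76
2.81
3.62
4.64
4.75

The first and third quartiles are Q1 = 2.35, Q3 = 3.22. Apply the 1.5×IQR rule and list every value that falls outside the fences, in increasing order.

4.64, 4.75

IQR = Q3 − Q1 = 3.22 − 2.35 = 0.87.
Lower fence = Q1 − 1.5·IQR = 2.35 − 1.305 = 1.045.
Upper fence = Q3 + 1.5·IQR = 3.22 + 1.305 = 4.525.
4.64 > 4.525 → outlier.
4.75 > 4.525 → outlier.
All remaining values lie within [1.045, 4.525].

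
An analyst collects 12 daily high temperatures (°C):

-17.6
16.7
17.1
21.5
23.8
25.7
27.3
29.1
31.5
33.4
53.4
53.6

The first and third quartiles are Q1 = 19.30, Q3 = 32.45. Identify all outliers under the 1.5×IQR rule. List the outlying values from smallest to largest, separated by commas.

IQR = Q3 − Q1 = 32.45 − 19.30 = 13.15.
Lower fence = Q1 − 1.5·IQR = 19.30 − 19.725 = -0.425.
Upper fence = Q3 + 1.5·IQR = 32.45 + 19.725 = 52.175.
-17.6 < -0.425 → outlier.
53.4 > 52.175 → outlier.
53.6 > 52.175 → outlier.
All remaining values lie within [-0.425, 52.175].

-17.6, 53.4, 53.6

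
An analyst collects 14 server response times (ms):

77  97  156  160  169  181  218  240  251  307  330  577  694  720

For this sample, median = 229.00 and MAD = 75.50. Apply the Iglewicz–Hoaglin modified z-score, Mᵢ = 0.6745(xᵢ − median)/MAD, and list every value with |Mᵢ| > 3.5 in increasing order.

|Mᵢ| > 3.5 ⇔ |xᵢ − 229.00| > 3.5·75.50/0.6745 = 391.77.
So outliers lie outside [-162.77, 620.77].
694: M = 4.15 → outlier.
720: M = 4.39 → outlier.

694, 720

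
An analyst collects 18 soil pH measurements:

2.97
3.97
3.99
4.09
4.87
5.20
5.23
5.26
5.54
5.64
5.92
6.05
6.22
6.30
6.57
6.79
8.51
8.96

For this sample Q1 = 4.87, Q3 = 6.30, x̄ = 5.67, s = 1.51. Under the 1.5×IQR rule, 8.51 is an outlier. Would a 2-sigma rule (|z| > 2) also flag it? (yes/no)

z = (8.51 − 5.67) / 1.51 = 1.88.
|z| = 1.88 ≤ 2.

no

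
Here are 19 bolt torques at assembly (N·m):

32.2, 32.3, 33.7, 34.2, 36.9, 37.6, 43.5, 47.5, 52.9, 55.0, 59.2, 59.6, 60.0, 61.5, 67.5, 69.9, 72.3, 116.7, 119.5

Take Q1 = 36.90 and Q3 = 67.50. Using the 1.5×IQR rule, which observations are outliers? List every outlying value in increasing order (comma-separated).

IQR = Q3 − Q1 = 67.50 − 36.90 = 30.60.
Lower fence = Q1 − 1.5·IQR = 36.90 − 45.90 = -9.00.
Upper fence = Q3 + 1.5·IQR = 67.50 + 45.90 = 113.40.
116.7 > 113.40 → outlier.
119.5 > 113.40 → outlier.
All remaining values lie within [-9.00, 113.40].

116.7, 119.5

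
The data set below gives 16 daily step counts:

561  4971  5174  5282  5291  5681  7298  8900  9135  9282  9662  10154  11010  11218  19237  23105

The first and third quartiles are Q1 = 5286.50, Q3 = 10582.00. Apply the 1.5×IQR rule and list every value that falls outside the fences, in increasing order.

IQR = Q3 − Q1 = 10582.00 − 5286.50 = 5295.50.
Lower fence = Q1 − 1.5·IQR = 5286.50 − 7943.25 = -2656.75.
Upper fence = Q3 + 1.5·IQR = 10582.00 + 7943.25 = 18525.25.
19237 > 18525.25 → outlier.
23105 > 18525.25 → outlier.
All remaining values lie within [-2656.75, 18525.25].

19237, 23105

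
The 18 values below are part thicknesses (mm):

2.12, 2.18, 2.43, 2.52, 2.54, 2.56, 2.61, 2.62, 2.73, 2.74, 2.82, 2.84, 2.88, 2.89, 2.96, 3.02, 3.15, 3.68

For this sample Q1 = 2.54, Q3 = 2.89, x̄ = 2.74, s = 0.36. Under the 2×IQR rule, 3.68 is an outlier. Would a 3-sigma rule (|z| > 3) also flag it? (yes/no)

z = (3.68 − 2.74) / 0.36 = 2.61.
|z| = 2.61 ≤ 3.

no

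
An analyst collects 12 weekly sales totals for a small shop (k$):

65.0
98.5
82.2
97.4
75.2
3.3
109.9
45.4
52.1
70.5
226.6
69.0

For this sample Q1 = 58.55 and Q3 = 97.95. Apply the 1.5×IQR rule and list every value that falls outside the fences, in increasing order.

IQR = Q3 − Q1 = 97.95 − 58.55 = 39.40.
Lower fence = Q1 − 1.5·IQR = 58.55 − 59.10 = -0.55.
Upper fence = Q3 + 1.5·IQR = 97.95 + 59.10 = 157.05.
226.6 > 157.05 → outlier.
All remaining values lie within [-0.55, 157.05].

226.6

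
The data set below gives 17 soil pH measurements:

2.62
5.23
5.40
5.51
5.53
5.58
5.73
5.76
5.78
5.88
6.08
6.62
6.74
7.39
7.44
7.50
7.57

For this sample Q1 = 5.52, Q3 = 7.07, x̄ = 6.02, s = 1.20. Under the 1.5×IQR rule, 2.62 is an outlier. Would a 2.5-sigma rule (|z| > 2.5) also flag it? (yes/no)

yes

z = (2.62 − 6.02) / 1.20 = -2.83.
|z| = 2.83 > 2.5.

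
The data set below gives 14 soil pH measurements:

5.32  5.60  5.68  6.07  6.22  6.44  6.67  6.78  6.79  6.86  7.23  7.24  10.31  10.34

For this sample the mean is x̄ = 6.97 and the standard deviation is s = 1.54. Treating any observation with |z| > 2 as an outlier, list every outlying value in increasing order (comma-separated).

10.31, 10.34

Cutoffs at x̄ ± 2s: 6.97 ± 2·1.54 = [3.89, 10.05].
10.31: z = 2.17, |z| > 2 → outlier.
10.34: z = 2.19, |z| > 2 → outlier.
Every other value lies within [3.89, 10.05].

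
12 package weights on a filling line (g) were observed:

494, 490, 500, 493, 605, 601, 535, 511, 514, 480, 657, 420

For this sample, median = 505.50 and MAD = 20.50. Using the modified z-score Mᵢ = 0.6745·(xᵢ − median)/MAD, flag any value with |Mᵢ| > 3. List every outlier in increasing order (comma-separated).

|Mᵢ| > 3 ⇔ |xᵢ − 505.50| > 3·20.50/0.6745 = 91.18.
So outliers lie outside [414.32, 596.68].
601: M = 3.14 → outlier.
605: M = 3.27 → outlier.
657: M = 4.98 → outlier.

601, 605, 657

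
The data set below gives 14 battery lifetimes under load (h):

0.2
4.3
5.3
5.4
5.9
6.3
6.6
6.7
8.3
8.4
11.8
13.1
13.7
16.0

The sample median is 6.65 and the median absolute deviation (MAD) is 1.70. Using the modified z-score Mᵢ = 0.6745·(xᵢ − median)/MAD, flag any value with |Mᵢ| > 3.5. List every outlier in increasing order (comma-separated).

16.0

|Mᵢ| > 3.5 ⇔ |xᵢ − 6.65| > 3.5·1.70/0.6745 = 8.82.
So outliers lie outside [-2.17, 15.47].
16.0: M = 3.71 → outlier.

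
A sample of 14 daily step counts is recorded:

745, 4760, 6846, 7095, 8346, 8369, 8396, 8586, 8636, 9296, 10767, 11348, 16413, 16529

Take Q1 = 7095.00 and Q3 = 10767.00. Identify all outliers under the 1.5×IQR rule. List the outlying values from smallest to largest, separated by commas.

745, 16413, 16529

IQR = Q3 − Q1 = 10767.00 − 7095.00 = 3672.00.
Lower fence = Q1 − 1.5·IQR = 7095.00 − 5508.00 = 1587.00.
Upper fence = Q3 + 1.5·IQR = 10767.00 + 5508.00 = 16275.00.
745 < 1587.00 → outlier.
16413 > 16275.00 → outlier.
16529 > 16275.00 → outlier.
All remaining values lie within [1587.00, 16275.00].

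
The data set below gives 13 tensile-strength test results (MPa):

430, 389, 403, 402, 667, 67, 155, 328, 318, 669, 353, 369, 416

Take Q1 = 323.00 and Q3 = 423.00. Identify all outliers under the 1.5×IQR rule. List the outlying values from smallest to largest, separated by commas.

IQR = Q3 − Q1 = 423.00 − 323.00 = 100.00.
Lower fence = Q1 − 1.5·IQR = 323.00 − 150.00 = 173.00.
Upper fence = Q3 + 1.5·IQR = 423.00 + 150.00 = 573.00.
67 < 173.00 → outlier.
155 < 173.00 → outlier.
667 > 573.00 → outlier.
669 > 573.00 → outlier.
All remaining values lie within [173.00, 573.00].

67, 155, 667, 669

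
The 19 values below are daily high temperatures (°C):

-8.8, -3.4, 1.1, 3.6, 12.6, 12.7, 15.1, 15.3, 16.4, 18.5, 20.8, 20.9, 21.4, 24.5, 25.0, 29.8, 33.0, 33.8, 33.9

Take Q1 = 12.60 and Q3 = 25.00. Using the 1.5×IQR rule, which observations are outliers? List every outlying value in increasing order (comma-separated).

IQR = Q3 − Q1 = 25.00 − 12.60 = 12.40.
Lower fence = Q1 − 1.5·IQR = 12.60 − 18.60 = -6.00.
Upper fence = Q3 + 1.5·IQR = 25.00 + 18.60 = 43.60.
-8.8 < -6.00 → outlier.
All remaining values lie within [-6.00, 43.60].

-8.8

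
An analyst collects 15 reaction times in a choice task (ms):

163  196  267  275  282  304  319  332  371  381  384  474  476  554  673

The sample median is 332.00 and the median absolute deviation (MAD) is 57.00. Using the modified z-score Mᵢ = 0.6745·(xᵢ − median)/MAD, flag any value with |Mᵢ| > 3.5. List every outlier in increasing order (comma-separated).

|Mᵢ| > 3.5 ⇔ |xᵢ − 332.00| > 3.5·57.00/0.6745 = 295.77.
So outliers lie outside [36.23, 627.77].
673: M = 4.04 → outlier.

673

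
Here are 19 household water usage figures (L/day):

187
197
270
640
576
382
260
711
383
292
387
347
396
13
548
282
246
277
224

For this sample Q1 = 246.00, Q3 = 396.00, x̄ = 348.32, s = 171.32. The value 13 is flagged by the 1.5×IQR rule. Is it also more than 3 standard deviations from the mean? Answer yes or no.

z = (13 − 348.32) / 171.32 = -1.96.
|z| = 1.96 ≤ 3.

no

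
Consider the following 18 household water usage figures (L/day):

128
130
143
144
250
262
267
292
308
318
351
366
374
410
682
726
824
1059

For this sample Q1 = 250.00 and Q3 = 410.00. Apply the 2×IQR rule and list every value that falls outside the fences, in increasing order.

IQR = Q3 − Q1 = 410.00 − 250.00 = 160.00.
Lower fence = Q1 − 2·IQR = 250.00 − 320.00 = -70.00.
Upper fence = Q3 + 2·IQR = 410.00 + 320.00 = 730.00.
824 > 730.00 → outlier.
1059 > 730.00 → outlier.
All remaining values lie within [-70.00, 730.00].

824, 1059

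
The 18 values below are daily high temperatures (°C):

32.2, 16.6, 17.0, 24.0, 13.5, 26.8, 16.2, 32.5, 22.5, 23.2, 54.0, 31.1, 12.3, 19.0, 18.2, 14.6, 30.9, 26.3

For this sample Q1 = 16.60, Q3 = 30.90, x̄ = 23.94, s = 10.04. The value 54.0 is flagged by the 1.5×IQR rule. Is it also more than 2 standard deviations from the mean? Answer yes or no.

yes

z = (54.0 − 23.94) / 10.04 = 2.99.
|z| = 2.99 > 2.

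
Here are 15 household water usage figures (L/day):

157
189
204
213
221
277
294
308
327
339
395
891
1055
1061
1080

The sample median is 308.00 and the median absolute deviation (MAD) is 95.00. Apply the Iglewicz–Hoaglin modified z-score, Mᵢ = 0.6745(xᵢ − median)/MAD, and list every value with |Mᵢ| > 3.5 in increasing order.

|Mᵢ| > 3.5 ⇔ |xᵢ − 308.00| > 3.5·95.00/0.6745 = 492.96.
So outliers lie outside [-184.96, 800.96].
891: M = 4.14 → outlier.
1055: M = 5.30 → outlier.
1061: M = 5.35 → outlier.
1080: M = 5.48 → outlier.

891, 1055, 1061, 1080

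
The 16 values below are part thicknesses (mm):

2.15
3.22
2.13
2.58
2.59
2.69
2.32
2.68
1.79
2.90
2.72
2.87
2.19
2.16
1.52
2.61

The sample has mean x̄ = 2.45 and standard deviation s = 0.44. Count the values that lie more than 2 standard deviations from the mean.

Cutoffs: x̄ ± 2s = [1.57, 3.33].
Outside the cutoffs: 1.52.

1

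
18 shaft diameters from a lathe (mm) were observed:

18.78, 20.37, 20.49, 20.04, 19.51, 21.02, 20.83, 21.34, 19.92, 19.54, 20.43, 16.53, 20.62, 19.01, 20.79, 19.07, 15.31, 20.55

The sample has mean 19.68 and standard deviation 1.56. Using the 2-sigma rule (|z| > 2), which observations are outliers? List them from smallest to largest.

15.31, 16.53

Cutoffs at x̄ ± 2s: 19.68 ± 2·1.56 = [16.56, 22.80].
15.31: z = -2.80, |z| > 2 → outlier.
16.53: z = -2.02, |z| > 2 → outlier.
Every other value lies within [16.56, 22.80].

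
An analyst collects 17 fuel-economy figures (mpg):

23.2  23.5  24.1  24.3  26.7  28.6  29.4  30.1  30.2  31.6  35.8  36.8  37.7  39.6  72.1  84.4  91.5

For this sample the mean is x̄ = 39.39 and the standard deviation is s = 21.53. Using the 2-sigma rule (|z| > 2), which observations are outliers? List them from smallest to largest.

84.4, 91.5

Cutoffs at x̄ ± 2s: 39.39 ± 2·21.53 = [-3.67, 82.45].
84.4: z = 2.09, |z| > 2 → outlier.
91.5: z = 2.42, |z| > 2 → outlier.
Every other value lies within [-3.67, 82.45].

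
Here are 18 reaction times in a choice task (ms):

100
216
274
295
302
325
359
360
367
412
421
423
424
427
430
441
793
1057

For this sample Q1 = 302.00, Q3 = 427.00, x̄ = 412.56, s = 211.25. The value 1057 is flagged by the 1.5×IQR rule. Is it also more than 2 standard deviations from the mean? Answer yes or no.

yes

z = (1057 − 412.56) / 211.25 = 3.05.
|z| = 3.05 > 2.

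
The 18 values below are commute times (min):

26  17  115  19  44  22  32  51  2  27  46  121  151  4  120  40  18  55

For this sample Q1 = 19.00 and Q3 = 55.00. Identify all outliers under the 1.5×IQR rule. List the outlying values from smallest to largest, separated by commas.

115, 120, 121, 151

IQR = Q3 − Q1 = 55.00 − 19.00 = 36.00.
Lower fence = Q1 − 1.5·IQR = 19.00 − 54.00 = -35.00.
Upper fence = Q3 + 1.5·IQR = 55.00 + 54.00 = 109.00.
115 > 109.00 → outlier.
120 > 109.00 → outlier.
121 > 109.00 → outlier.
151 > 109.00 → outlier.
All remaining values lie within [-35.00, 109.00].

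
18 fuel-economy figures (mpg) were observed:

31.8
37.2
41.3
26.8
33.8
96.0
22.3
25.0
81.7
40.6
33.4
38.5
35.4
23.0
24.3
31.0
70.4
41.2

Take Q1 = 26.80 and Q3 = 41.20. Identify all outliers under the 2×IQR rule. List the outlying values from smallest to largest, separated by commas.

IQR = Q3 − Q1 = 41.20 − 26.80 = 14.40.
Lower fence = Q1 − 2·IQR = 26.80 − 28.80 = -2.00.
Upper fence = Q3 + 2·IQR = 41.20 + 28.80 = 70.00.
70.4 > 70.00 → outlier.
81.7 > 70.00 → outlier.
96.0 > 70.00 → outlier.
All remaining values lie within [-2.00, 70.00].

70.4, 81.7, 96.0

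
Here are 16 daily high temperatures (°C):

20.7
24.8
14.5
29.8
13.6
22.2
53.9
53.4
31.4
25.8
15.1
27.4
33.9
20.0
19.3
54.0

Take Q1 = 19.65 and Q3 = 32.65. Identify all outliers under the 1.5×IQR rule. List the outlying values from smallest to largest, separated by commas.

53.4, 53.9, 54.0

IQR = Q3 − Q1 = 32.65 − 19.65 = 13.00.
Lower fence = Q1 − 1.5·IQR = 19.65 − 19.50 = 0.15.
Upper fence = Q3 + 1.5·IQR = 32.65 + 19.50 = 52.15.
53.4 > 52.15 → outlier.
53.9 > 52.15 → outlier.
54.0 > 52.15 → outlier.
All remaining values lie within [0.15, 52.15].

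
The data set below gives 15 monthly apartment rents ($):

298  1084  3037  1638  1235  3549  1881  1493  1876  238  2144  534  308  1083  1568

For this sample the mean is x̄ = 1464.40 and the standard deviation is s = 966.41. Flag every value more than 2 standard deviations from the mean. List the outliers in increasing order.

Cutoffs at x̄ ± 2s: 1464.40 ± 2·966.41 = [-468.42, 3397.22].
3549: z = 2.16, |z| > 2 → outlier.
Every other value lies within [-468.42, 3397.22].

3549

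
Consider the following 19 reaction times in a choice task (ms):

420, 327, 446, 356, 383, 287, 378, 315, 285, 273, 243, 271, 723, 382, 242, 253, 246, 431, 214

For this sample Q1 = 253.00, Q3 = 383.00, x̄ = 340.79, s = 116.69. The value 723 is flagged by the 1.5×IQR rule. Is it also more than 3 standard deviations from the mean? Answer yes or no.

yes

z = (723 − 340.79) / 116.69 = 3.28.
|z| = 3.28 > 3.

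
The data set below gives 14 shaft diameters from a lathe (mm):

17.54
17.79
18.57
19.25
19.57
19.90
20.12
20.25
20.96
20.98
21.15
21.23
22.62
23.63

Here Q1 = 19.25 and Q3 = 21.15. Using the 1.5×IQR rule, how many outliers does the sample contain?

IQR = 1.90; fences at 19.25 − 2.85 = 16.40 and 21.15 + 2.85 = 24.00.
Every value lies within the cutoffs.

0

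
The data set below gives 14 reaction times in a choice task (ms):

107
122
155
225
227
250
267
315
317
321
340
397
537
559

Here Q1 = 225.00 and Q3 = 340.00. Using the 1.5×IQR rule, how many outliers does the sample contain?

IQR = 115.00; fences at 225.00 − 172.50 = 52.50 and 340.00 + 172.50 = 512.50.
Outside the cutoffs: 537, 559.

2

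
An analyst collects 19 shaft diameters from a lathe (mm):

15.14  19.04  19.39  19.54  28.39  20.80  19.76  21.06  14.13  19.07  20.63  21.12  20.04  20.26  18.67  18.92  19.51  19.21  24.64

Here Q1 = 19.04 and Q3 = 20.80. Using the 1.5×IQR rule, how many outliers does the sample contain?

4

IQR = 1.76; fences at 19.04 − 2.64 = 16.40 and 20.80 + 2.64 = 23.44.
Outside the cutoffs: 14.13, 15.14, 24.64, 28.39.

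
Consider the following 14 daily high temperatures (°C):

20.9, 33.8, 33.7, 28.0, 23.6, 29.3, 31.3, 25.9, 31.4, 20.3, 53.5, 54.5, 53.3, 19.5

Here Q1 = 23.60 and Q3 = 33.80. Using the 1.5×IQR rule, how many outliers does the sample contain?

IQR = 10.20; fences at 23.60 − 15.30 = 8.30 and 33.80 + 15.30 = 49.10.
Outside the cutoffs: 53.3, 53.5, 54.5.

3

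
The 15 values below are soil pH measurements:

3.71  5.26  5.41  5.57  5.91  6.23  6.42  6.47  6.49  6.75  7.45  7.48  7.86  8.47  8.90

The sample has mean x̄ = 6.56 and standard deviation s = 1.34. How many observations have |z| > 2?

Cutoffs: x̄ ± 2s = [3.88, 9.24].
Outside the cutoffs: 3.71.

1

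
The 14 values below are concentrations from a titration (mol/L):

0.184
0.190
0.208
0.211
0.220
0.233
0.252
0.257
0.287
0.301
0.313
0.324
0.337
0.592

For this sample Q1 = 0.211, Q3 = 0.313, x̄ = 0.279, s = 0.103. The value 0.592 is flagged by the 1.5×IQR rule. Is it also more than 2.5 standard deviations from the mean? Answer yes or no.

yes

z = (0.592 − 0.279) / 0.103 = 3.04.
|z| = 3.04 > 2.5.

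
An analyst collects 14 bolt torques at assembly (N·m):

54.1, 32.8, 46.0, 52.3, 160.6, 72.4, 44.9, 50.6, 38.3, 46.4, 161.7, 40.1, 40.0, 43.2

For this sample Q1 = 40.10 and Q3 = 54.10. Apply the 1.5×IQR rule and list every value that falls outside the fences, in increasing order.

160.6, 161.7

IQR = Q3 − Q1 = 54.10 − 40.10 = 14.00.
Lower fence = Q1 − 1.5·IQR = 40.10 − 21.00 = 19.10.
Upper fence = Q3 + 1.5·IQR = 54.10 + 21.00 = 75.10.
160.6 > 75.10 → outlier.
161.7 > 75.10 → outlier.
All remaining values lie within [19.10, 75.10].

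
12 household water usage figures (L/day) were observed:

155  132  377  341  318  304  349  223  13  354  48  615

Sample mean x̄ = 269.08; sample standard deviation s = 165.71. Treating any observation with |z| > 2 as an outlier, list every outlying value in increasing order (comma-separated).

Cutoffs at x̄ ± 2s: 269.08 ± 2·165.71 = [-62.34, 600.50].
615: z = 2.09, |z| > 2 → outlier.
Every other value lies within [-62.34, 600.50].

615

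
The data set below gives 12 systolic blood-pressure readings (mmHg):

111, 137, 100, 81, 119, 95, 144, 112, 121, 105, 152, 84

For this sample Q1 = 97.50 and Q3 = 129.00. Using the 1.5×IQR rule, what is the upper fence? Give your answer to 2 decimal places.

IQR = Q3 − Q1 = 129.00 − 97.50 = 31.50.
Lower fence = Q1 − 1.5·IQR = 97.50 − 47.25 = 50.25.
Upper fence = Q3 + 1.5·IQR = 129.00 + 47.25 = 176.25.

176.25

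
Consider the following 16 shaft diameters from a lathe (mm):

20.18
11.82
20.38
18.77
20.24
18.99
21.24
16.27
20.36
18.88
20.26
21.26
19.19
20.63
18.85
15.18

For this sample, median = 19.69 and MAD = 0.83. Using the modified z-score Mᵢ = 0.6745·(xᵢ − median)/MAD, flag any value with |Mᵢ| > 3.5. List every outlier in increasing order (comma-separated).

|Mᵢ| > 3.5 ⇔ |xᵢ − 19.69| > 3.5·0.83/0.6745 = 4.31.
So outliers lie outside [15.38, 24.00].
11.82: M = -6.40 → outlier.
15.18: M = -3.67 → outlier.

11.82, 15.18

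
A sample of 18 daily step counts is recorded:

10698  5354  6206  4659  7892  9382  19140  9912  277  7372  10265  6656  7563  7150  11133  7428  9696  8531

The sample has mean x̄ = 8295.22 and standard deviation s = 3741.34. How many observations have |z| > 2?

2

Cutoffs: x̄ ± 2s = [812.54, 15777.90].
Outside the cutoffs: 277, 19140.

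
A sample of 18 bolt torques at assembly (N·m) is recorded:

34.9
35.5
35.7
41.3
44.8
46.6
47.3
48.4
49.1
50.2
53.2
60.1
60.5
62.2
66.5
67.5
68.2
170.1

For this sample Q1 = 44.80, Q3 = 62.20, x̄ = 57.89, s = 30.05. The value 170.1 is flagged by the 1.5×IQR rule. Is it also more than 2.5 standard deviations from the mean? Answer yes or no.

yes

z = (170.1 − 57.89) / 30.05 = 3.73.
|z| = 3.73 > 2.5.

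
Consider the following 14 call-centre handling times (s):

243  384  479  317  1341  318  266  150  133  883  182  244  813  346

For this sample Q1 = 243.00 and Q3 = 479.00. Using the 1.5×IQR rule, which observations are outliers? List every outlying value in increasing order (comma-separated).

IQR = Q3 − Q1 = 479.00 − 243.00 = 236.00.
Lower fence = Q1 − 1.5·IQR = 243.00 − 354.00 = -111.00.
Upper fence = Q3 + 1.5·IQR = 479.00 + 354.00 = 833.00.
883 > 833.00 → outlier.
1341 > 833.00 → outlier.
All remaining values lie within [-111.00, 833.00].

883, 1341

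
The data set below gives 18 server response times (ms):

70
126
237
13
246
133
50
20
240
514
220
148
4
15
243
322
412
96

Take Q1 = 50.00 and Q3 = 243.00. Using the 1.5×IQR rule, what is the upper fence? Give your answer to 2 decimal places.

IQR = Q3 − Q1 = 243.00 − 50.00 = 193.00.
Lower fence = Q1 − 1.5·IQR = 50.00 − 289.50 = -239.50.
Upper fence = Q3 + 1.5·IQR = 243.00 + 289.50 = 532.50.

532.50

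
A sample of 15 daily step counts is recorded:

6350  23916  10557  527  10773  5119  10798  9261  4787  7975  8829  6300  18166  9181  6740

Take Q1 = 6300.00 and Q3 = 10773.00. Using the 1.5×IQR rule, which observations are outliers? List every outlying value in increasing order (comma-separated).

IQR = Q3 − Q1 = 10773.00 − 6300.00 = 4473.00.
Lower fence = Q1 − 1.5·IQR = 6300.00 − 6709.50 = -409.50.
Upper fence = Q3 + 1.5·IQR = 10773.00 + 6709.50 = 17482.50.
18166 > 17482.50 → outlier.
23916 > 17482.50 → outlier.
All remaining values lie within [-409.50, 17482.50].

18166, 23916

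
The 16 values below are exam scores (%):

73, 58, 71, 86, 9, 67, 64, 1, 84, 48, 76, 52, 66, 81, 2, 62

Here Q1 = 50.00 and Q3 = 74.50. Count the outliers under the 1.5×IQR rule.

IQR = 24.50; fences at 50.00 − 36.75 = 13.25 and 74.50 + 36.75 = 111.25.
Outside the cutoffs: 1, 2, 9.

3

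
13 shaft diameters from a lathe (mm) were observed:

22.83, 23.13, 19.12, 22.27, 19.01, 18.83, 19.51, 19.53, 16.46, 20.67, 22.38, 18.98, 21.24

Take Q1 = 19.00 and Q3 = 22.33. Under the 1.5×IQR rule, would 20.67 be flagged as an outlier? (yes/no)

IQR = Q3 − Q1 = 22.33 − 19.00 = 3.33.
Lower fence = Q1 − 1.5·IQR = 19.00 − 4.995 = 14.005.
Upper fence = Q3 + 1.5·IQR = 22.33 + 4.995 = 27.325.
20.67 lies within [14.005, 27.325].

no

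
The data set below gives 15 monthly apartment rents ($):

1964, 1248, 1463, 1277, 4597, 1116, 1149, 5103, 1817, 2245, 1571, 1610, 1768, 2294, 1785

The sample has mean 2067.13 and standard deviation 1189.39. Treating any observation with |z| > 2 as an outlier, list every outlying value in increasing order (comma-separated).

Cutoffs at x̄ ± 2s: 2067.13 ± 2·1189.39 = [-311.65, 4445.91].
4597: z = 2.13, |z| > 2 → outlier.
5103: z = 2.55, |z| > 2 → outlier.
Every other value lies within [-311.65, 4445.91].

4597, 5103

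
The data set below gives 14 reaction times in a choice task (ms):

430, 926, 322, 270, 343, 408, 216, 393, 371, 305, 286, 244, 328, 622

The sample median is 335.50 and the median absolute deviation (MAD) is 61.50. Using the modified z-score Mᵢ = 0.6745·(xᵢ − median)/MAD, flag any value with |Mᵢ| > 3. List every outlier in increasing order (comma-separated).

622, 926

|Mᵢ| > 3 ⇔ |xᵢ − 335.50| > 3·61.50/0.6745 = 273.54.
So outliers lie outside [61.96, 609.04].
622: M = 3.14 → outlier.
926: M = 6.48 → outlier.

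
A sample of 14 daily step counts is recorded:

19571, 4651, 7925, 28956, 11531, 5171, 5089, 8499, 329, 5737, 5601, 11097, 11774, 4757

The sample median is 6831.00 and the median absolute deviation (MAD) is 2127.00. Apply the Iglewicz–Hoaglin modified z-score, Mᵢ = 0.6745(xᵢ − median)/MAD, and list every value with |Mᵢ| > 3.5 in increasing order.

19571, 28956

|Mᵢ| > 3.5 ⇔ |xᵢ − 6831.00| > 3.5·2127.00/0.6745 = 11037.06.
So outliers lie outside [-4206.06, 17868.06].
19571: M = 4.04 → outlier.
28956: M = 7.02 → outlier.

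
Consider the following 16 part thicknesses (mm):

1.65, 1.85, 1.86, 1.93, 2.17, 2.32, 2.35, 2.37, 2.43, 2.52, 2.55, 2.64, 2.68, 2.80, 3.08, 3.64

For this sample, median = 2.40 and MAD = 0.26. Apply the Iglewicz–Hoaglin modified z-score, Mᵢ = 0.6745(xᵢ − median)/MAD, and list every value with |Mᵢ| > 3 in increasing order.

3.64

|Mᵢ| > 3 ⇔ |xᵢ − 2.40| > 3·0.26/0.6745 = 1.16.
So outliers lie outside [1.24, 3.56].
3.64: M = 3.22 → outlier.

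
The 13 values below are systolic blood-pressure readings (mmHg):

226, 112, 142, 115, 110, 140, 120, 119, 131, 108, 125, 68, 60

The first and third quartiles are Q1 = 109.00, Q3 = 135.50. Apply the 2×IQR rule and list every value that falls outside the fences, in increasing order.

IQR = Q3 − Q1 = 135.50 − 109.00 = 26.50.
Lower fence = Q1 − 2·IQR = 109.00 − 53.00 = 56.00.
Upper fence = Q3 + 2·IQR = 135.50 + 53.00 = 188.50.
226 > 188.50 → outlier.
All remaining values lie within [56.00, 188.50].

226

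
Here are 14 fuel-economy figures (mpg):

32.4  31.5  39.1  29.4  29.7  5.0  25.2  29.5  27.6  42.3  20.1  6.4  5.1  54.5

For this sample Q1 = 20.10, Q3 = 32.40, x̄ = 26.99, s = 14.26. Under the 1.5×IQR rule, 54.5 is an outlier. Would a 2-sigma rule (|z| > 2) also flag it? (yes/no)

z = (54.5 − 26.99) / 14.26 = 1.93.
|z| = 1.93 ≤ 2.

no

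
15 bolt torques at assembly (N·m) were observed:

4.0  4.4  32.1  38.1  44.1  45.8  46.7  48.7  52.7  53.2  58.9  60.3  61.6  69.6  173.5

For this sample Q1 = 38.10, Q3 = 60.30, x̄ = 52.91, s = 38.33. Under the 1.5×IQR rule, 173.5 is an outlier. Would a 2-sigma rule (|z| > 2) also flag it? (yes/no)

z = (173.5 − 52.91) / 38.33 = 3.15.
|z| = 3.15 > 2.

yes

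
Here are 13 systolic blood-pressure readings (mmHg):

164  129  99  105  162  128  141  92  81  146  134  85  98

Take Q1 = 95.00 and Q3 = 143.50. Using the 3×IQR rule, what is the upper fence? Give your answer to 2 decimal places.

IQR = Q3 − Q1 = 143.50 − 95.00 = 48.50.
Lower fence = Q1 − 3·IQR = 95.00 − 145.50 = -50.50.
Upper fence = Q3 + 3·IQR = 143.50 + 145.50 = 289.00.

289.00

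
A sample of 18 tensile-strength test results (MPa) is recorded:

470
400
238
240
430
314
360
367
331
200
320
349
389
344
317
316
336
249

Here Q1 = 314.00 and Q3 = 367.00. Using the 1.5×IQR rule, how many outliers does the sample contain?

IQR = 53.00; fences at 314.00 − 79.50 = 234.50 and 367.00 + 79.50 = 446.50.
Outside the cutoffs: 200, 470.

2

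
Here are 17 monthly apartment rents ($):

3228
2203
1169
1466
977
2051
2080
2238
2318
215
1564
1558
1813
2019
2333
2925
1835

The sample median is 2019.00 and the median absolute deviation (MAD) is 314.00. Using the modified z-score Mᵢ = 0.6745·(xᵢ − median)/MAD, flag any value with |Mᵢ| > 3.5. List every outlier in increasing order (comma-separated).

215

|Mᵢ| > 3.5 ⇔ |xᵢ − 2019.00| > 3.5·314.00/0.6745 = 1629.36.
So outliers lie outside [389.64, 3648.36].
215: M = -3.88 → outlier.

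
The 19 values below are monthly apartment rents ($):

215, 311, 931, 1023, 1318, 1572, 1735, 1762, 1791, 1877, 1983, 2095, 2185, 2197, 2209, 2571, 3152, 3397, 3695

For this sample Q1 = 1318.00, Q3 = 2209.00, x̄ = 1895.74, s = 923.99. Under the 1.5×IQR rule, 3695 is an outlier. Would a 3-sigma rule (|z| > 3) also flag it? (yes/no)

no

z = (3695 − 1895.74) / 923.99 = 1.95.
|z| = 1.95 ≤ 3.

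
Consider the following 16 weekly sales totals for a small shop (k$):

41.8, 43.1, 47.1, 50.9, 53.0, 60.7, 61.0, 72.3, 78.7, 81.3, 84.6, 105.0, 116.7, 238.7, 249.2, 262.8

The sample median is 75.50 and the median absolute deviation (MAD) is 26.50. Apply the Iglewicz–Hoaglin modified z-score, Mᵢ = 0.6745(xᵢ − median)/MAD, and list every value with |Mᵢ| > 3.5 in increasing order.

|Mᵢ| > 3.5 ⇔ |xᵢ − 75.50| > 3.5·26.50/0.6745 = 137.51.
So outliers lie outside [-62.01, 213.01].
238.7: M = 4.15 → outlier.
249.2: M = 4.42 → outlier.
262.8: M = 4.77 → outlier.

238.7, 249.2, 262.8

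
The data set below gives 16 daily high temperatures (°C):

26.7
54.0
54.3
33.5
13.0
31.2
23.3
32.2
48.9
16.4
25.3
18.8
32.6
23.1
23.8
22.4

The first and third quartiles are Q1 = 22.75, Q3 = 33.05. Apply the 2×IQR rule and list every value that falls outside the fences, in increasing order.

IQR = Q3 − Q1 = 33.05 − 22.75 = 10.30.
Lower fence = Q1 − 2·IQR = 22.75 − 20.60 = 2.15.
Upper fence = Q3 + 2·IQR = 33.05 + 20.60 = 53.65.
54.0 > 53.65 → outlier.
54.3 > 53.65 → outlier.
All remaining values lie within [2.15, 53.65].

54.0, 54.3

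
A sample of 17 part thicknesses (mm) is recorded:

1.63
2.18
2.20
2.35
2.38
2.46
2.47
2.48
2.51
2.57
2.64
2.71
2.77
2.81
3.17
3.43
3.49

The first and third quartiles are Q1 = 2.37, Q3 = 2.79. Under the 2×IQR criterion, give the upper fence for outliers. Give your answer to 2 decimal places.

IQR = Q3 − Q1 = 2.79 − 2.37 = 0.42.
Lower fence = Q1 − 2·IQR = 2.37 − 0.84 = 1.53.
Upper fence = Q3 + 2·IQR = 2.79 + 0.84 = 3.63.

3.63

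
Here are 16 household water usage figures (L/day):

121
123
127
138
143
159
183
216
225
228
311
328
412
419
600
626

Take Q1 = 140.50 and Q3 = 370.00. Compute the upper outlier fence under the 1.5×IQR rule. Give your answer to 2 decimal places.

714.25

IQR = Q3 − Q1 = 370.00 − 140.50 = 229.50.
Lower fence = Q1 − 1.5·IQR = 140.50 − 344.25 = -203.75.
Upper fence = Q3 + 1.5·IQR = 370.00 + 344.25 = 714.25.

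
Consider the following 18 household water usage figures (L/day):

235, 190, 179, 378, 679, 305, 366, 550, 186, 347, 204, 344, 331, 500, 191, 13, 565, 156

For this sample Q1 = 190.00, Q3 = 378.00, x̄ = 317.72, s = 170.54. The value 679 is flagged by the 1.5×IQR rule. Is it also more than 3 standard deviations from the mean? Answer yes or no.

z = (679 − 317.72) / 170.54 = 2.12.
|z| = 2.12 ≤ 3.

no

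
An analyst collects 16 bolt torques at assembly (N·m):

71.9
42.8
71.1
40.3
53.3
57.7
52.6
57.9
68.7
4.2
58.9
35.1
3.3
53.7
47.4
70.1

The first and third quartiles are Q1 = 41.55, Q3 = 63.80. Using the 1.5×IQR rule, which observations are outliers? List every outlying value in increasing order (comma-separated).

3.3, 4.2

IQR = Q3 − Q1 = 63.80 − 41.55 = 22.25.
Lower fence = Q1 − 1.5·IQR = 41.55 − 33.375 = 8.175.
Upper fence = Q3 + 1.5·IQR = 63.80 + 33.375 = 97.175.
3.3 < 8.175 → outlier.
4.2 < 8.175 → outlier.
All remaining values lie within [8.175, 97.175].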